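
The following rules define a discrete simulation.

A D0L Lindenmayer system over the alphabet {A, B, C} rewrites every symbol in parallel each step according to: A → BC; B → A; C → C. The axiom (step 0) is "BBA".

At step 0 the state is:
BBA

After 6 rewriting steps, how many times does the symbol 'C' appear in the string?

9

step 0: BBA
step 1: AABC
step 2: BCBCAC
step 3: ACACBCC
step 4: BCCBCCACC
step 5: ACCACCBCCC
step 6: BCCCBCCCACCC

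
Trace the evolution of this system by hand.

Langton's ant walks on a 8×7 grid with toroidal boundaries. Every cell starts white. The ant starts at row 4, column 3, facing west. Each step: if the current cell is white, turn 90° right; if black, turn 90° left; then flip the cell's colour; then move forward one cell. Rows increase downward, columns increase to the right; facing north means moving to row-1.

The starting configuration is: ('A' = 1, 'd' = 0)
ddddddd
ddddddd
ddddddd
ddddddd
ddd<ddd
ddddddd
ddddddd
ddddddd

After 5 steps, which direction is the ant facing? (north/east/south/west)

gen 0: ddddddd
ddddddd
ddddddd
ddddddd
ddd<ddd
ddddddd
ddddddd
ddddddd
gen 1: ddddddd
ddddddd
ddddddd
ddd^ddd
dddAddd
ddddddd
ddddddd
ddddddd
gen 2: ddddddd
ddddddd
ddddddd
dddA>dd
dddAddd
ddddddd
ddddddd
ddddddd
gen 3: ddddddd
ddddddd
ddddddd
dddAAdd
dddAvdd
ddddddd
ddddddd
ddddddd
gen 4: ddddddd
ddddddd
ddddddd
dddAAdd
ddd<Add
ddddddd
ddddddd
ddddddd
gen 5: ddddddd
ddddddd
ddddddd
dddAAdd
ddddAdd
dddvddd
ddddddd
ddddddd

south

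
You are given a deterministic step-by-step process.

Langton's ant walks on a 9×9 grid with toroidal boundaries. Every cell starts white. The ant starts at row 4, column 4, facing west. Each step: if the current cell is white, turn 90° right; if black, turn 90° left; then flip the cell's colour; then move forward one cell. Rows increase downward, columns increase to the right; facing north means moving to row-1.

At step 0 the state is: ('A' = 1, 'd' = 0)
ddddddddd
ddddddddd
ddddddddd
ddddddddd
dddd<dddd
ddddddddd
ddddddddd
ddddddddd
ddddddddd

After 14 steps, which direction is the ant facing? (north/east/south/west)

[0] ddddddddd
ddddddddd
ddddddddd
ddddddddd
dddd<dddd
ddddddddd
ddddddddd
ddddddddd
ddddddddd
[1] ddddddddd
ddddddddd
ddddddddd
dddd^dddd
ddddAdddd
ddddddddd
ddddddddd
ddddddddd
ddddddddd
[2] ddddddddd
ddddddddd
ddddddddd
ddddA>ddd
ddddAdddd
ddddddddd
ddddddddd
ddddddddd
ddddddddd
[3] ddddddddd
ddddddddd
ddddddddd
ddddAAddd
ddddAvddd
ddddddddd
ddddddddd
ddddddddd
ddddddddd
[4] ddddddddd
ddddddddd
ddddddddd
ddddAAddd
dddd<Addd
ddddddddd
ddddddddd
ddddddddd
ddddddddd
[5] ddddddddd
ddddddddd
ddddddddd
ddddAAddd
dddddAddd
ddddvdddd
ddddddddd
ddddddddd
ddddddddd
[6] ddddddddd
ddddddddd
ddddddddd
ddddAAddd
dddddAddd
ddd<Adddd
ddddddddd
ddddddddd
ddddddddd
[7] ddddddddd
ddddddddd
ddddddddd
ddddAAddd
ddd^dAddd
dddAAdddd
ddddddddd
ddddddddd
ddddddddd
[8] ddddddddd
ddddddddd
ddddddddd
ddddAAddd
dddA>Addd
dddAAdddd
ddddddddd
ddddddddd
ddddddddd
[9] ddddddddd
ddddddddd
ddddddddd
ddddAAddd
dddAAAddd
dddAvdddd
ddddddddd
ddddddddd
ddddddddd
[10] ddddddddd
ddddddddd
ddddddddd
ddddAAddd
dddAAAddd
dddAd>ddd
ddddddddd
ddddddddd
ddddddddd
[11] ddddddddd
ddddddddd
ddddddddd
ddddAAddd
dddAAAddd
dddAdAddd
dddddvddd
ddddddddd
ddddddddd
[12] ddddddddd
ddddddddd
ddddddddd
ddddAAddd
dddAAAddd
dddAdAddd
dddd<Addd
ddddddddd
ddddddddd
[13] ddddddddd
ddddddddd
ddddddddd
ddddAAddd
dddAAAddd
dddA^Addd
ddddAAddd
ddddddddd
ddddddddd
[14] ddddddddd
ddddddddd
ddddddddd
ddddAAddd
dddAAAddd
dddAA>ddd
ddddAAddd
ddddddddd
ddddddddd

east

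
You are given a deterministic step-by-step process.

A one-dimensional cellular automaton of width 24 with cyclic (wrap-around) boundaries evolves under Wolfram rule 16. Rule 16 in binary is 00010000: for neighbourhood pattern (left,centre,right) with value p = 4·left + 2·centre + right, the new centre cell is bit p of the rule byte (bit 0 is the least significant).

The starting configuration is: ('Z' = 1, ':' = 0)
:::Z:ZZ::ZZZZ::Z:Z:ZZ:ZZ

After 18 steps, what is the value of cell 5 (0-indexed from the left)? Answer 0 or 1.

0

k=0  :::Z:ZZ::ZZZZ::Z:Z:ZZ:ZZ
k=1  Z::::::Z:::::Z::::::::::
k=2  :Z::::::Z:::::Z:::::::::
k=3  ::Z::::::Z:::::Z::::::::
k=4  :::Z::::::Z:::::Z:::::::
k=5  ::::Z::::::Z:::::Z::::::
k=6  :::::Z::::::Z:::::Z:::::
k=7  ::::::Z::::::Z:::::Z::::
k=8  :::::::Z::::::Z:::::Z:::
k=9  ::::::::Z::::::Z:::::Z::
k=10  :::::::::Z::::::Z:::::Z:
k=11  ::::::::::Z::::::Z:::::Z
k=12  Z::::::::::Z::::::Z:::::
k=13  :Z::::::::::Z::::::Z::::
k=14  ::Z::::::::::Z::::::Z:::
k=15  :::Z::::::::::Z::::::Z::
k=16  ::::Z::::::::::Z::::::Z:
k=17  :::::Z::::::::::Z::::::Z
k=18  Z:::::Z::::::::::Z::::::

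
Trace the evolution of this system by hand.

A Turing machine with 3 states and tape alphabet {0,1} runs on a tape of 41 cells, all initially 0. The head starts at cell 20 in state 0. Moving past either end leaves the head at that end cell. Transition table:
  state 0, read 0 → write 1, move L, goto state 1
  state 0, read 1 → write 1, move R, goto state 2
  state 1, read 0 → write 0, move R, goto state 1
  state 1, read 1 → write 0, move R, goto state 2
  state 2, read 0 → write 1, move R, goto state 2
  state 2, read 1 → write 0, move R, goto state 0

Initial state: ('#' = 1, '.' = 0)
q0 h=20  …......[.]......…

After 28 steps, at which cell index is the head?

39

[0] q0 h=20  …......[.]......…
[1] q1 h=19  …......[.]#.....…
[2] q1 h=20  …......[#]......…
[3] q2 h=21  …......[.]......…
[4] q2 h=22  ….....#[.]......…
[5] q2 h=23  …....##[.]......…
[6] q2 h=24  …...###[.]......…
[7] q2 h=25  …..####[.]......…
[8] q2 h=26  ….#####[.]......…
[9] q2 h=27  …######[.]......…
[10] q2 h=28  …######[.]......…
[11] q2 h=29  …######[.]......…
[12] q2 h=30  …######[.]......…
[13] q2 h=31  …######[.]......…
[14] q2 h=32  …######[.]......…
[15] q2 h=33  …######[.]......…
[16] q2 h=34  …######[.]......|
[17] q2 h=35  …######[.].....|
[18] q2 h=36  …######[.]....|
[19] q2 h=37  …######[.]...|
[20] q2 h=38  …######[.]..|
[21] q2 h=39  …######[.].|
[22] q2 h=40  …######[.]|
[23] q2 h=40  …######[#]|
[24] q0 h=40  …######[.]|
[25] q1 h=39  …######[#]#|
[26] q2 h=40  …#####.[#]|
[27] q0 h=40  …#####.[.]|
[28] q1 h=39  …######[.]#|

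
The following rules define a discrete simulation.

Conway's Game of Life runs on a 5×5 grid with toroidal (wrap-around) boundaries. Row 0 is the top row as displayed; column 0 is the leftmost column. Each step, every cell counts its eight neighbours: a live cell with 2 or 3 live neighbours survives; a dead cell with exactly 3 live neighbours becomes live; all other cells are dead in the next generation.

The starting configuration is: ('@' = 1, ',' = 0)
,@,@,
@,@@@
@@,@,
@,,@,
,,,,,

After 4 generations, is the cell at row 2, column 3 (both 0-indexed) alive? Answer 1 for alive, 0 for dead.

t=0: ,@,@,
@,@@@
@@,@,
@,,@,
,,,,,
t=1: @@,@,
,,,,,
,,,,,
@@@,,
,,@,@
t=2: @@@@@
,,,,,
,@,,,
@@@@,
,,,,@
t=3: @@@@@
,,,@@
@@,,,
@@@@@
,,,,,
t=4: @@@,,
,,,,,
,,,,,
,,@@@
,,,,,

0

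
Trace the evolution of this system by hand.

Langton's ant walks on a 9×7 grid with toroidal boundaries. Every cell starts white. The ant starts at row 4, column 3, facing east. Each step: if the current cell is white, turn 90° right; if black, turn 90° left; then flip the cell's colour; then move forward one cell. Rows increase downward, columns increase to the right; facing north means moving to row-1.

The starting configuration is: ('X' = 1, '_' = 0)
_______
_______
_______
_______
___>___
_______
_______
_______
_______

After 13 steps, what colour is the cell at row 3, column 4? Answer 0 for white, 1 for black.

1

0) _______
_______
_______
_______
___>___
_______
_______
_______
_______
1) _______
_______
_______
_______
___X___
___v___
_______
_______
_______
2) _______
_______
_______
_______
___X___
__<X___
_______
_______
_______
3) _______
_______
_______
_______
__^X___
__XX___
_______
_______
_______
4) _______
_______
_______
_______
__X>___
__XX___
_______
_______
_______
5) _______
_______
_______
___^___
__X____
__XX___
_______
_______
_______
6) _______
_______
_______
___X>__
__X____
__XX___
_______
_______
_______
7) _______
_______
_______
___XX__
__X_v__
__XX___
_______
_______
_______
8) _______
_______
_______
___XX__
__X<X__
__XX___
_______
_______
_______
9) _______
_______
_______
___^X__
__XXX__
__XX___
_______
_______
_______
10) _______
_______
_______
__<_X__
__XXX__
__XX___
_______
_______
_______
11) _______
_______
__^____
__X_X__
__XXX__
__XX___
_______
_______
_______
12) _______
_______
__X>___
__X_X__
__XXX__
__XX___
_______
_______
_______
13) _______
_______
__XX___
__XvX__
__XXX__
__XX___
_______
_______
_______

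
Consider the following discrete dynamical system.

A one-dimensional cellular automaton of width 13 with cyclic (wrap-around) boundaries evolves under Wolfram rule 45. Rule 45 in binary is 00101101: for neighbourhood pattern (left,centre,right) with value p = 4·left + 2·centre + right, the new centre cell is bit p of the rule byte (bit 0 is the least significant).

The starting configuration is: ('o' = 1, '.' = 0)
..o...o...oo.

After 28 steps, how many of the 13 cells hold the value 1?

3

step 0: ..o...o...oo.
step 1: o.o.o.o.o.o..
step 2: ooooooooooo..
step 3: o............
step 4: o.oooooooooo.
step 5: ooo.........o
step 6: ....ooooooo.o
step 7: .oo.o......oo
step 8: oo.oo.oooo.o.
step 9: o.oo.oo...ooo
step 10: .oo.oo..o.o..
step 11: .o.oo...ooo.o
step 12: oooo..o.o..oo
step 13: ......ooo..o.
step 14: ooooo.o....o.
step 15: o....oo.oo.oo
step 16: ..oo.o.oo.oo.
step 17: o.o.oooo.oo..
step 18: ooooo...oo...
step 19: o.....o.o..o.
step 20: o.ooo.ooo..oo
step 21: .oo..oo....o.
step 22: .o...o..oo.o.
step 23: .o.o.o..o.oo.
step 24: .ooooo..ooo..
step 25: .o......o...o
step 26: oo.oooo.o.o.o
step 27: ..oo...oooooo
step 28: ..o..o.o.....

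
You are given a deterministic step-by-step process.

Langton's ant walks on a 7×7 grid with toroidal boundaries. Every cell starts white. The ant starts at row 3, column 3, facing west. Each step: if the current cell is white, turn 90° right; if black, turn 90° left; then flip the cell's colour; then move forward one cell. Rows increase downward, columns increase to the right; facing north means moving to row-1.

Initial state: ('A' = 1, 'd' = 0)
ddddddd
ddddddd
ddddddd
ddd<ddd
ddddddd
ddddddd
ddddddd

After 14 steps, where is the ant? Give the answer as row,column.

4,4

gen 0: ddddddd
ddddddd
ddddddd
ddd<ddd
ddddddd
ddddddd
ddddddd
gen 1: ddddddd
ddddddd
ddd^ddd
dddAddd
ddddddd
ddddddd
ddddddd
gen 2: ddddddd
ddddddd
dddA>dd
dddAddd
ddddddd
ddddddd
ddddddd
gen 3: ddddddd
ddddddd
dddAAdd
dddAvdd
ddddddd
ddddddd
ddddddd
gen 4: ddddddd
ddddddd
dddAAdd
ddd<Add
ddddddd
ddddddd
ddddddd
gen 5: ddddddd
ddddddd
dddAAdd
ddddAdd
dddvddd
ddddddd
ddddddd
gen 6: ddddddd
ddddddd
dddAAdd
ddddAdd
dd<Addd
ddddddd
ddddddd
gen 7: ddddddd
ddddddd
dddAAdd
dd^dAdd
ddAAddd
ddddddd
ddddddd
gen 8: ddddddd
ddddddd
dddAAdd
ddA>Add
ddAAddd
ddddddd
ddddddd
gen 9: ddddddd
ddddddd
dddAAdd
ddAAAdd
ddAvddd
ddddddd
ddddddd
gen 10: ddddddd
ddddddd
dddAAdd
ddAAAdd
ddAd>dd
ddddddd
ddddddd
gen 11: ddddddd
ddddddd
dddAAdd
ddAAAdd
ddAdAdd
ddddvdd
ddddddd
gen 12: ddddddd
ddddddd
dddAAdd
ddAAAdd
ddAdAdd
ddd<Add
ddddddd
gen 13: ddddddd
ddddddd
dddAAdd
ddAAAdd
ddA^Add
dddAAdd
ddddddd
gen 14: ddddddd
ddddddd
dddAAdd
ddAAAdd
ddAA>dd
dddAAdd
ddddddd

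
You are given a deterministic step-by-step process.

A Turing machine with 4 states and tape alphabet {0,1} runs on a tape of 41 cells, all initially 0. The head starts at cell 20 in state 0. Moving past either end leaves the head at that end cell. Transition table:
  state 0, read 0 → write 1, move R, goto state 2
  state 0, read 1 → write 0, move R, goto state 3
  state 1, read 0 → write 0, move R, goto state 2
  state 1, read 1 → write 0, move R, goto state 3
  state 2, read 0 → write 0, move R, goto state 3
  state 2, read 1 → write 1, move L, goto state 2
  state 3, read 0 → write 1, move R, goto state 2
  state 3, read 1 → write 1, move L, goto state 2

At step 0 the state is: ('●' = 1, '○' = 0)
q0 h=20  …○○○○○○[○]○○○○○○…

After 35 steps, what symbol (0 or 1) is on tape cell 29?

0

t=0: q0 h=20  …○○○○○○[○]○○○○○○…
t=1: q2 h=21  …○○○○○●[○]○○○○○○…
t=2: q3 h=22  …○○○○●○[○]○○○○○○…
t=3: q2 h=23  …○○○●○●[○]○○○○○○…
t=4: q3 h=24  …○○●○●○[○]○○○○○○…
t=5: q2 h=25  …○●○●○●[○]○○○○○○…
t=6: q3 h=26  …●○●○●○[○]○○○○○○…
t=7: q2 h=27  …○●○●○●[○]○○○○○○…
t=8: q3 h=28  …●○●○●○[○]○○○○○○…
t=9: q2 h=29  …○●○●○●[○]○○○○○○…
t=10: q3 h=30  …●○●○●○[○]○○○○○○…
t=11: q2 h=31  …○●○●○●[○]○○○○○○…
t=12: q3 h=32  …●○●○●○[○]○○○○○○…
t=13: q2 h=33  …○●○●○●[○]○○○○○○…
t=14: q3 h=34  …●○●○●○[○]○○○○○○|
t=15: q2 h=35  …○●○●○●[○]○○○○○|
t=16: q3 h=36  …●○●○●○[○]○○○○|
t=17: q2 h=37  …○●○●○●[○]○○○|
t=18: q3 h=38  …●○●○●○[○]○○|
t=19: q2 h=39  …○●○●○●[○]○|
t=20: q3 h=40  …●○●○●○[○]|
t=21: q2 h=40  …●○●○●○[●]|
t=22: q2 h=39  …○●○●○●[○]●|
t=23: q3 h=40  …●○●○●○[●]|
t=24: q2 h=39  …○●○●○●[○]●|
t=25: q3 h=40  …●○●○●○[●]|
t=26: q2 h=39  …○●○●○●[○]●|
t=27: q3 h=40  …●○●○●○[●]|
t=28: q2 h=39  …○●○●○●[○]●|
t=29: q3 h=40  …●○●○●○[●]|
t=30: q2 h=39  …○●○●○●[○]●|
t=31: q3 h=40  …●○●○●○[●]|
t=32: q2 h=39  …○●○●○●[○]●|
t=33: q3 h=40  …●○●○●○[●]|
t=34: q2 h=39  …○●○●○●[○]●|
t=35: q3 h=40  …●○●○●○[●]|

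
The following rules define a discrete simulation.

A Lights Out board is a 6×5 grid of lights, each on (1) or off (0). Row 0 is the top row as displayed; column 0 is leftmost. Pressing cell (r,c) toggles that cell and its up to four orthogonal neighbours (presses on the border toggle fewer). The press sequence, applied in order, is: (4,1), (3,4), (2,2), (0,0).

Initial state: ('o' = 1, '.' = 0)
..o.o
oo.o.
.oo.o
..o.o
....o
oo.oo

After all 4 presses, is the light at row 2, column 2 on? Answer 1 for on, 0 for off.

0) ..o.o
oo.o.
.oo.o
..o.o
....o
oo.oo
1) ..o.o
oo.o.
.oo.o
.oo.o
ooo.o
o..oo
2) ..o.o
oo.o.
.oo..
.ooo.
ooo..
o..oo
3) ..o.o
oooo.
...o.
.o.o.
ooo..
o..oo
4) ooo.o
.ooo.
...o.
.o.o.
ooo..
o..oo

0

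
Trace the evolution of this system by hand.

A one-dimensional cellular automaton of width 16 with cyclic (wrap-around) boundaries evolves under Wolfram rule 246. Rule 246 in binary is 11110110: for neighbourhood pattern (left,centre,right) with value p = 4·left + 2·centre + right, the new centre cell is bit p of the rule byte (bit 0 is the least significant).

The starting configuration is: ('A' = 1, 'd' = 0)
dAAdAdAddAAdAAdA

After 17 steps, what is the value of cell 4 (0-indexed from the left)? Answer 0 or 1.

step 0: dAAdAdAddAAdAAdA
step 1: AdAAAAAAAdAAdAAA
step 2: AAdAAAAAAAdAAdAA
step 3: AAAdAAAAAAAdAAdA
step 4: AAAAdAAAAAAAdAAd
step 5: dAAAAdAAAAAAAdAA
step 6: AdAAAAdAAAAAAAdA
step 7: AAdAAAAdAAAAAAAd
step 8: dAAdAAAAdAAAAAAA
step 9: AdAAdAAAAdAAAAAA
step 10: AAdAAdAAAAdAAAAA
step 11: AAAdAAdAAAAdAAAA
step 12: AAAAdAAdAAAAdAAA
step 13: AAAAAdAAdAAAAdAA
step 14: AAAAAAdAAdAAAAdA
step 15: AAAAAAAdAAdAAAAd
step 16: dAAAAAAAdAAdAAAA
step 17: AdAAAAAAAdAAdAAA

1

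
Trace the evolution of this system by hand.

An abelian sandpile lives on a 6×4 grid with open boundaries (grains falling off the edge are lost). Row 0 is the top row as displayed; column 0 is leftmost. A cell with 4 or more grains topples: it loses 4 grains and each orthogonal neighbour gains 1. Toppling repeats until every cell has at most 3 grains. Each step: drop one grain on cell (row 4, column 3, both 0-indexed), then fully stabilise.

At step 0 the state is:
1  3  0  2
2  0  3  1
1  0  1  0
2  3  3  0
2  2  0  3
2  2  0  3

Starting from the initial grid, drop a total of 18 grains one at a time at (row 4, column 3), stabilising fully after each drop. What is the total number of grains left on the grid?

41

[0] 1  3  0  2
2  0  3  1
1  0  1  0
2  3  3  0
2  2  0  3
2  2  0  3
[1] 1  3  0  2
2  0  3  1
1  0  1  0
2  3  3  1
2  2  1  1
2  2  1  0
[2] 1  3  0  2
2  0  3  1
1  0  1  0
2  3  3  1
2  2  1  2
2  2  1  0
[3] 1  3  0  2
2  0  3  1
1  0  1  0
2  3  3  1
2  2  1  3
2  2  1  0
[4] 1  3  0  2
2  0  3  1
1  0  1  0
2  3  3  2
2  2  2  0
2  2  1  1
[5] 1  3  0  2
2  0  3  1
1  0  1  0
2  3  3  2
2  2  2  1
2  2  1  1
[6] 1  3  0  2
2  0  3  1
1  0  1  0
2  3  3  2
2  2  2  2
2  2  1  1
[7] 1  3  0  2
2  0  3  1
1  0  1  0
2  3  3  2
2  2  2  3
2  2  1  1
[8] 1  3  0  2
2  0  3  1
1  0  1  0
2  3  3  3
2  2  3  0
2  2  1  2
[9] 1  3  0  2
2  0  3  1
1  0  1  0
2  3  3  3
2  2  3  1
2  2  1  2
[10] 1  3  0  2
2  0  3  1
1  0  1  0
2  3  3  3
2  2  3  2
2  2  1  2
[11] 1  3  0  2
2  0  3  1
1  0  1  0
2  3  3  3
2  2  3  3
2  2  1  2
[12] 1  3  0  2
2  0  3  1
1  1  2  1
3  1  2  1
3  0  2  2
2  3  2  3
[13] 1  3  0  2
2  0  3  1
1  1  2  1
3  1  2  1
3  0  2  3
2  3  2  3
[14] 1  3  0  2
2  0  3  1
1  1  2  1
3  1  2  2
3  0  3  1
2  3  3  0
[15] 1  3  0  2
2  0  3  1
1  1  2  1
3  1  2  2
3  0  3  2
2  3  3  0
[16] 1  3  0  2
2  0  3  1
1  1  2  1
3  1  2  2
3  0  3  3
2  3  3  0
[17] 1  3  0  2
2  0  3  1
1  1  2  1
3  1  3  3
3  2  1  1
3  0  1  2
[18] 1  3  0  2
2  0  3  1
1  1  2  1
3  1  3  3
3  2  1  2
3  0  1  2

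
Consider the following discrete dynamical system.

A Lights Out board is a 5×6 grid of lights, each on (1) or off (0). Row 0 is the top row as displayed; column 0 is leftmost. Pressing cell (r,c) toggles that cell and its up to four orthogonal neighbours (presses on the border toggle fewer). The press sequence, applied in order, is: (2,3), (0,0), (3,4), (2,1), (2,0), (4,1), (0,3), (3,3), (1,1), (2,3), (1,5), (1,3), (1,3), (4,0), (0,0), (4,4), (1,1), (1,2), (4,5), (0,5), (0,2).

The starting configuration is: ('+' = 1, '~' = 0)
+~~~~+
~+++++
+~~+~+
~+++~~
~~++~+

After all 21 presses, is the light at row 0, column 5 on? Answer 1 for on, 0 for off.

1

t=0: +~~~~+
~+++++
+~~+~+
~+++~~
~~++~+
t=1: +~~~~+
~++~++
+~+~++
~++~~~
~~++~+
t=2: ~+~~~+
+++~++
+~+~++
~++~~~
~~++~+
t=3: ~+~~~+
+++~++
+~+~~+
~+++++
~~++++
t=4: ~+~~~+
+~+~++
~+~~~+
~~++++
~~++++
t=5: ~+~~~+
~~+~++
+~~~~+
+~++++
~~++++
t=6: ~+~~~+
~~+~++
+~~~~+
++++++
++~+++
t=7: ~+++++
~~++++
+~~~~+
++++++
++~+++
t=8: ~+++++
~~++++
+~~+~+
++~~~+
++~~++
t=9: ~~++++
++~+++
++~+~+
++~~~+
++~~++
t=10: ~~++++
++~~++
+++~++
++~+~+
++~~++
t=11: ~~+++~
++~~~~
+++~+~
++~+~+
++~~++
t=12: ~~+~+~
+++++~
+++++~
++~+~+
++~~++
t=13: ~~+++~
++~~~~
+++~+~
++~+~+
++~~++
t=14: ~~+++~
++~~~~
+++~+~
~+~+~+
~~~~++
t=15: +++++~
~+~~~~
+++~+~
~+~+~+
~~~~++
t=16: +++++~
~+~~~~
+++~+~
~+~+++
~~~+~~
t=17: +~+++~
+~+~~~
+~+~+~
~+~+++
~~~+~~
t=18: +~~++~
++~+~~
+~~~+~
~+~+++
~~~+~~
t=19: +~~++~
++~+~~
+~~~+~
~+~++~
~~~+++
t=20: +~~+~+
++~+~+
+~~~+~
~+~++~
~~~+++
t=21: +++~~+
++++~+
+~~~+~
~+~++~
~~~+++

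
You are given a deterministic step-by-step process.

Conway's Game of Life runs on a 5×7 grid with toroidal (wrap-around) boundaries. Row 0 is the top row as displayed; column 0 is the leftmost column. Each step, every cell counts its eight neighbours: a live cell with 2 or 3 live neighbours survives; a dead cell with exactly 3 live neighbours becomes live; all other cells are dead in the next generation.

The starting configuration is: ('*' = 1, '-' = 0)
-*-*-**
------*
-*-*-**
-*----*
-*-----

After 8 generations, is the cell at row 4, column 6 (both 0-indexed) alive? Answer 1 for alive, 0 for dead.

0

k=0  -*-*-**
------*
-*-*-**
-*----*
-*-----
k=1  --*--**
-------
--*--**
-*---**
-*---**
k=2  *----**
-------
*----**
-**-*--
-**-*--
k=3  **---**
-------
**---**
--*-*-*
--*-*-*
k=4  **---**
-------
**---**
--*-*--
--*-*--
k=5  **---**
-------
**---**
*-*-*-*
*-*-*-*
k=6  -*---*-
-------
-*---*-
--*-*--
--*-*--
k=7  -------
-------
-------
-**-**-
-**-**-
k=8  -------
-------
-------
-**-**-
-**-**-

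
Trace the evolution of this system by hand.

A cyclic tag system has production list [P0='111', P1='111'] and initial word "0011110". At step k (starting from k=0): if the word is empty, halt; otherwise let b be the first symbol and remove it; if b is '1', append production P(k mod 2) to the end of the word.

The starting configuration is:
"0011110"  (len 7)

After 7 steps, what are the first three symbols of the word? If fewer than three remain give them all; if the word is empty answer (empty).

t=0: "0011110"  (len 7)
t=1: "011110"  (len 6)
t=2: "11110"  (len 5)
t=3: "1110111"  (len 7)
t=4: "110111111"  (len 9)
t=5: "10111111111"  (len 11)
t=6: "0111111111111"  (len 13)
t=7: "111111111111"  (len 12)

111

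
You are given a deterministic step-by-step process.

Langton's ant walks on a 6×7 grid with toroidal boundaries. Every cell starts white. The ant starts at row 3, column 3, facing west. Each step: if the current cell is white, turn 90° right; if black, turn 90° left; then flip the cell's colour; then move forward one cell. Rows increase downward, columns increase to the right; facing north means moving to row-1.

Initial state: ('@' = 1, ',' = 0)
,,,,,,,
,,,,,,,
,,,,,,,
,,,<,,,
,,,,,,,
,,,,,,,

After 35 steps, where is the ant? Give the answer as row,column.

[0] ,,,,,,,
,,,,,,,
,,,,,,,
,,,<,,,
,,,,,,,
,,,,,,,
[1] ,,,,,,,
,,,,,,,
,,,^,,,
,,,@,,,
,,,,,,,
,,,,,,,
[2] ,,,,,,,
,,,,,,,
,,,@>,,
,,,@,,,
,,,,,,,
,,,,,,,
[3] ,,,,,,,
,,,,,,,
,,,@@,,
,,,@v,,
,,,,,,,
,,,,,,,
[4] ,,,,,,,
,,,,,,,
,,,@@,,
,,,<@,,
,,,,,,,
,,,,,,,
[5] ,,,,,,,
,,,,,,,
,,,@@,,
,,,,@,,
,,,v,,,
,,,,,,,
[6] ,,,,,,,
,,,,,,,
,,,@@,,
,,,,@,,
,,<@,,,
,,,,,,,
[7] ,,,,,,,
,,,,,,,
,,,@@,,
,,^,@,,
,,@@,,,
,,,,,,,
[8] ,,,,,,,
,,,,,,,
,,,@@,,
,,@>@,,
,,@@,,,
,,,,,,,
[9] ,,,,,,,
,,,,,,,
,,,@@,,
,,@@@,,
,,@v,,,
,,,,,,,
[10] ,,,,,,,
,,,,,,,
,,,@@,,
,,@@@,,
,,@,>,,
,,,,,,,
[11] ,,,,,,,
,,,,,,,
,,,@@,,
,,@@@,,
,,@,@,,
,,,,v,,
[12] ,,,,,,,
,,,,,,,
,,,@@,,
,,@@@,,
,,@,@,,
,,,<@,,
[13] ,,,,,,,
,,,,,,,
,,,@@,,
,,@@@,,
,,@^@,,
,,,@@,,
[14] ,,,,,,,
,,,,,,,
,,,@@,,
,,@@@,,
,,@@>,,
,,,@@,,
[15] ,,,,,,,
,,,,,,,
,,,@@,,
,,@@^,,
,,@@,,,
,,,@@,,
[16] ,,,,,,,
,,,,,,,
,,,@@,,
,,@<,,,
,,@@,,,
,,,@@,,
[17] ,,,,,,,
,,,,,,,
,,,@@,,
,,@,,,,
,,@v,,,
,,,@@,,
[18] ,,,,,,,
,,,,,,,
,,,@@,,
,,@,,,,
,,@,>,,
,,,@@,,
[19] ,,,,,,,
,,,,,,,
,,,@@,,
,,@,,,,
,,@,@,,
,,,@v,,
[20] ,,,,,,,
,,,,,,,
,,,@@,,
,,@,,,,
,,@,@,,
,,,@,>,
[21] ,,,,,v,
,,,,,,,
,,,@@,,
,,@,,,,
,,@,@,,
,,,@,@,
[22] ,,,,<@,
,,,,,,,
,,,@@,,
,,@,,,,
,,@,@,,
,,,@,@,
[23] ,,,,@@,
,,,,,,,
,,,@@,,
,,@,,,,
,,@,@,,
,,,@^@,
[24] ,,,,@@,
,,,,,,,
,,,@@,,
,,@,,,,
,,@,@,,
,,,@@>,
[25] ,,,,@@,
,,,,,,,
,,,@@,,
,,@,,,,
,,@,@^,
,,,@@,,
[26] ,,,,@@,
,,,,,,,
,,,@@,,
,,@,,,,
,,@,@@>
,,,@@,,
[27] ,,,,@@,
,,,,,,,
,,,@@,,
,,@,,,,
,,@,@@@
,,,@@,v
[28] ,,,,@@,
,,,,,,,
,,,@@,,
,,@,,,,
,,@,@@@
,,,@@<@
[29] ,,,,@@,
,,,,,,,
,,,@@,,
,,@,,,,
,,@,@^@
,,,@@@@
[30] ,,,,@@,
,,,,,,,
,,,@@,,
,,@,,,,
,,@,<,@
,,,@@@@
[31] ,,,,@@,
,,,,,,,
,,,@@,,
,,@,,,,
,,@,,,@
,,,@v@@
[32] ,,,,@@,
,,,,,,,
,,,@@,,
,,@,,,,
,,@,,,@
,,,@,>@
[33] ,,,,@@,
,,,,,,,
,,,@@,,
,,@,,,,
,,@,,^@
,,,@,,@
[34] ,,,,@@,
,,,,,,,
,,,@@,,
,,@,,,,
,,@,,@>
,,,@,,@
[35] ,,,,@@,
,,,,,,,
,,,@@,,
,,@,,,^
,,@,,@,
,,,@,,@

3,6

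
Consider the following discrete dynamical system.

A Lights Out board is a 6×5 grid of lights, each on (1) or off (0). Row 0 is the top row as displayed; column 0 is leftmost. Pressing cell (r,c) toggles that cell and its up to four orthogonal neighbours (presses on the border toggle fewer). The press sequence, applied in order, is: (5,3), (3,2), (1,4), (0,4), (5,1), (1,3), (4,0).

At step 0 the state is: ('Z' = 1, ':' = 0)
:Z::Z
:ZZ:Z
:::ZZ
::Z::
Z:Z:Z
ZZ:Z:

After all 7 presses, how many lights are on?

11

k=0  :Z::Z
:ZZ:Z
:::ZZ
::Z::
Z:Z:Z
ZZ:Z:
k=1  :Z::Z
:ZZ:Z
:::ZZ
::Z::
Z:ZZZ
ZZZ:Z
k=2  :Z::Z
:ZZ:Z
::ZZZ
:Z:Z:
Z::ZZ
ZZZ:Z
k=3  :Z:::
:ZZZ:
::ZZ:
:Z:Z:
Z::ZZ
ZZZ:Z
k=4  :Z:ZZ
:ZZZZ
::ZZ:
:Z:Z:
Z::ZZ
ZZZ:Z
k=5  :Z:ZZ
:ZZZZ
::ZZ:
:Z:Z:
ZZ:ZZ
::::Z
k=6  :Z::Z
:Z:::
::Z::
:Z:Z:
ZZ:ZZ
::::Z
k=7  :Z::Z
:Z:::
::Z::
ZZ:Z:
:::ZZ
Z:::Z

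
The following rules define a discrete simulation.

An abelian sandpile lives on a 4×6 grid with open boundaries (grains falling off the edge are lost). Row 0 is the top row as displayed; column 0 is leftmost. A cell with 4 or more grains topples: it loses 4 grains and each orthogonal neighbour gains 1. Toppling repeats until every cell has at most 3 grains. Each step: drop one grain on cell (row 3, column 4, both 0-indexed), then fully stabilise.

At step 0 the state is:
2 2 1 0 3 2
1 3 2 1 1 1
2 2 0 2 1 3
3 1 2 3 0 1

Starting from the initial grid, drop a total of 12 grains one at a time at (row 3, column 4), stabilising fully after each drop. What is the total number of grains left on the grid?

gen 0: 2 2 1 0 3 2
1 3 2 1 1 1
2 2 0 2 1 3
3 1 2 3 0 1
gen 1: 2 2 1 0 3 2
1 3 2 1 1 1
2 2 0 2 1 3
3 1 2 3 1 1
gen 2: 2 2 1 0 3 2
1 3 2 1 1 1
2 2 0 2 1 3
3 1 2 3 2 1
gen 3: 2 2 1 0 3 2
1 3 2 1 1 1
2 2 0 2 1 3
3 1 2 3 3 1
gen 4: 2 2 1 0 3 2
1 3 2 1 1 1
2 2 0 3 2 3
3 1 3 0 1 2
gen 5: 2 2 1 0 3 2
1 3 2 1 1 1
2 2 0 3 2 3
3 1 3 0 2 2
gen 6: 2 2 1 0 3 2
1 3 2 1 1 1
2 2 0 3 2 3
3 1 3 0 3 2
gen 7: 2 2 1 0 3 2
1 3 2 1 1 1
2 2 0 3 3 3
3 1 3 1 0 3
gen 8: 2 2 1 0 3 2
1 3 2 1 1 1
2 2 0 3 3 3
3 1 3 1 1 3
gen 9: 2 2 1 0 3 2
1 3 2 1 1 1
2 2 0 3 3 3
3 1 3 1 2 3
gen 10: 2 2 1 0 3 2
1 3 2 1 1 1
2 2 0 3 3 3
3 1 3 1 3 3
gen 11: 2 2 1 0 3 2
1 3 2 2 2 2
2 2 1 0 2 1
3 1 3 3 2 1
gen 12: 2 2 1 0 3 2
1 3 2 2 2 2
2 2 1 0 2 1
3 1 3 3 3 1

44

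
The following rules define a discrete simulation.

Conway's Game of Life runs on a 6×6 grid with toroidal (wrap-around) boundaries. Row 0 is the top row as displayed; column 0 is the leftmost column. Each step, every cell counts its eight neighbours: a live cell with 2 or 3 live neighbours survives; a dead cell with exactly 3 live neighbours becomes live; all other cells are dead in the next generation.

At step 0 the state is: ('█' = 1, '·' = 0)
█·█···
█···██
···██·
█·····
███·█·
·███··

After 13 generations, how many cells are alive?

8

step 0: █·█···
█···██
···██·
█·····
███·█·
·███··
step 1: █·█·█·
██··█·
█··██·
█·█·█·
█····█
·····█
step 2: █··██·
█·█·█·
█·█·█·
█···█·
██··█·
·█··█·
step 3: █·█·█·
█·█·█·
█···█·
█···█·
██·██·
·██·█·
step 4: █·█·█·
█···█·
█···█·
█···█·
█···█·
····█·
step 5: ·█··█·
█···█·
██·██·
██·██·
···██·
·█··█·
step 6: ██·██·
█·█·█·
······
██····
██····
··█·██
step 7: █·····
█·█·█·
█····█
██····
··█···
··█·█·
step 8: ······
█·····
······
██···█
··██··
·█·█··
step 9: ······
······
·█···█
███···
···██·
···█··
step 10: ······
······
·██···
██████
·█·██·
···██·
step 11: ······
······
····██
·····█
·█····
··███·
step 12: ···█··
······
····██
█···██
··███·
··██··
step 13: ··██··
····█·
█···█·
█·····
·██···
······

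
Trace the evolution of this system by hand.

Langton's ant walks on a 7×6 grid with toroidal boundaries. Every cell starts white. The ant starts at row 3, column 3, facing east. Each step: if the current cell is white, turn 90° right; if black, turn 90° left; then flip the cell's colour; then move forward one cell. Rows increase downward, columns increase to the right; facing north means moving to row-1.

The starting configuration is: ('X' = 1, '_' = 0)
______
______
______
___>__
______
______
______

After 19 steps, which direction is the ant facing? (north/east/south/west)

step 0: ______
______
______
___>__
______
______
______
step 1: ______
______
______
___X__
___v__
______
______
step 2: ______
______
______
___X__
__<X__
______
______
step 3: ______
______
______
__^X__
__XX__
______
______
step 4: ______
______
______
__X>__
__XX__
______
______
step 5: ______
______
___^__
__X___
__XX__
______
______
step 6: ______
______
___X>_
__X___
__XX__
______
______
step 7: ______
______
___XX_
__X_v_
__XX__
______
______
step 8: ______
______
___XX_
__X<X_
__XX__
______
______
step 9: ______
______
___^X_
__XXX_
__XX__
______
______
step 10: ______
______
__<_X_
__XXX_
__XX__
______
______
step 11: ______
__^___
__X_X_
__XXX_
__XX__
______
______
step 12: ______
__X>__
__X_X_
__XXX_
__XX__
______
______
step 13: ______
__XX__
__XvX_
__XXX_
__XX__
______
______
step 14: ______
__XX__
__<XX_
__XXX_
__XX__
______
______
step 15: ______
__XX__
___XX_
__vXX_
__XX__
______
______
step 16: ______
__XX__
___XX_
___>X_
__XX__
______
______
step 17: ______
__XX__
___^X_
____X_
__XX__
______
______
step 18: ______
__XX__
__<_X_
____X_
__XX__
______
______
step 19: ______
__^X__
__X_X_
____X_
__XX__
______
______

north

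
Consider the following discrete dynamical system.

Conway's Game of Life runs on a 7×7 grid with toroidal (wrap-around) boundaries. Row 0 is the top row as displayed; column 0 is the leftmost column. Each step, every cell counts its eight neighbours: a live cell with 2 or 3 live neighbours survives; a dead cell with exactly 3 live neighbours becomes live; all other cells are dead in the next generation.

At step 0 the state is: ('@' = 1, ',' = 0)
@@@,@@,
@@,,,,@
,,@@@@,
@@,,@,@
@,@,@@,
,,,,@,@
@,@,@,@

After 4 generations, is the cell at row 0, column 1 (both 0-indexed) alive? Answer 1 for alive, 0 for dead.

t=0: @@@,@@,
@@,,,,@
,,@@@@,
@@,,@,@
@,@,@@,
,,,,@,@
@,@,@,@
t=1: ,,@,@,,
,,,,,,,
,,@@@,,
@,,,,,,
,,,,@,,
,,,,@,,
,,@,@,,
t=2: ,,,,,,,
,,@,@,,
,,,@,,,
,,,,@,,
,,,,,,,
,,,,@@,
,,,,@@,
t=3: ,,,@@@,
,,,@,,,
,,,@@,,
,,,,,,,
,,,,@@,
,,,,@@,
,,,,@@,
t=4: ,,,@,@,
,,@,,@,
,,,@@,,
,,,@,@,
,,,,@@,
,,,@,,@
,,,,,,@

0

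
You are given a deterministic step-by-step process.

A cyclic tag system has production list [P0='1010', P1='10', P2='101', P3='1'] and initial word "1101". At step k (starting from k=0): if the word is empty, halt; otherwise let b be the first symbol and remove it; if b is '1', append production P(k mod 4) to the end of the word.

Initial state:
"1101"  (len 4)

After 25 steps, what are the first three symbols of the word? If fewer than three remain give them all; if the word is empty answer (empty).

110

0) "1101"  (len 4)
1) "1011010"  (len 7)
2) "01101010"  (len 8)
3) "1101010"  (len 7)
4) "1010101"  (len 7)
5) "0101011010"  (len 10)
6) "101011010"  (len 9)
7) "01011010101"  (len 11)
8) "1011010101"  (len 10)
9) "0110101011010"  (len 13)
10) "110101011010"  (len 12)
11) "10101011010101"  (len 14)
12) "01010110101011"  (len 14)
13) "1010110101011"  (len 13)
14) "01011010101110"  (len 14)
15) "1011010101110"  (len 13)
16) "0110101011101"  (len 13)
17) "110101011101"  (len 12)
18) "1010101110110"  (len 13)
19) "010101110110101"  (len 15)
20) "10101110110101"  (len 14)
21) "01011101101011010"  (len 17)
22) "1011101101011010"  (len 16)
23) "011101101011010101"  (len 18)
24) "11101101011010101"  (len 17)
25) "11011010110101011010"  (len 20)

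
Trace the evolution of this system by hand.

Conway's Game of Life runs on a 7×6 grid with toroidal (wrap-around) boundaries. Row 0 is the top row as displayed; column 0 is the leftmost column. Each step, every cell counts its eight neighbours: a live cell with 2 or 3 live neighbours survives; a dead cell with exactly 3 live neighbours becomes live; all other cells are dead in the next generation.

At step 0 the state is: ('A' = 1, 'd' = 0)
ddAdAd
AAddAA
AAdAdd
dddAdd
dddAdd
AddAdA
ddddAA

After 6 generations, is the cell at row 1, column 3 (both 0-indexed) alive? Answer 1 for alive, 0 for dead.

1

gen 0: ddAdAd
AAddAA
AAdAdd
dddAdd
dddAdd
AddAdA
ddddAA
gen 1: dAdddd
ddddAd
dAdAdd
dddAAd
ddAAdd
AddAdA
Addddd
gen 2: dddddd
ddAddd
ddAAdd
ddddAd
ddAddA
AAAAAA
AAdddA
gen 3: AAdddd
ddAAdd
ddAAdd
ddAdAd
ddAddd
dddAdd
dddAdd
gen 4: dAdAdd
dddAdd
dAddAd
dAAddd
ddAddd
ddAAdd
ddAddd
gen 5: dddAdd
dddAAd
dAdAdd
dAAAdd
dddddd
dAAAdd
dAdddd
gen 6: ddAAAd
dddAAd
dAdddd
dAdAdd
dddddd
dAAddd
dAdAdd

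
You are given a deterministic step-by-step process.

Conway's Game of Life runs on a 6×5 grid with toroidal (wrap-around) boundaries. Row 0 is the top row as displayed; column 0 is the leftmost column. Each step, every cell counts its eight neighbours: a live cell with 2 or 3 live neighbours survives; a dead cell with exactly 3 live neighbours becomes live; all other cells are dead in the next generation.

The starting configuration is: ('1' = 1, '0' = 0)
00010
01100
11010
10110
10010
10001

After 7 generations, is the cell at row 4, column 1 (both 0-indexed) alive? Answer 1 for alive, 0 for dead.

1

gen 0: 00010
01100
11010
10110
10010
10001
gen 1: 11111
11011
10010
10010
10110
10010
gen 2: 00000
00000
00010
10010
10110
00000
gen 3: 00000
00000
00001
01010
01110
00000
gen 4: 00000
00000
00000
11011
01010
00100
gen 5: 00000
00000
10001
11011
01010
00100
gen 6: 00000
00000
01010
01010
01010
00100
gen 7: 00000
00000
00000
11011
01010
00100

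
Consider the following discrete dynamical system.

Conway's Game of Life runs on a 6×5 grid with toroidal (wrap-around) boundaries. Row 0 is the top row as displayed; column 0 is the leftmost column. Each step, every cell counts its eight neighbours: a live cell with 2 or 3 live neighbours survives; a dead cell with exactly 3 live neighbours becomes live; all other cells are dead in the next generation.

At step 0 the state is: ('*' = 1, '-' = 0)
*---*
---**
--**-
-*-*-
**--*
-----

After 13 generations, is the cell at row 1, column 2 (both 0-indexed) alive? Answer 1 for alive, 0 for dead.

1

[0] *---*
---**
--**-
-*-*-
**--*
-----
[1] *--**
*-*--
-----
-*-*-
***-*
-*---
[2] *-***
**-*-
-**--
-*-**
---**
-----
[3] *-**-
-----
-----
-*--*
*-***
*-*--
[4] --***
-----
-----
-**-*
--*--
*----
[5] ---**
---*-
-----
-***-
*-**-
-**-*
[6] *---*
---**
---*-
-*-**
*----
-*---
[7] *--**
*--*-
*----
*-***
***-*
-*--*
[8] -***-
**-*-
*-*--
--*--
-----
-----
[9] **-**
*--*-
*-***
-*---
-----
--*--
[10] **-*-
-----
*-**-
*****
-----
*****
[11] ---*-
*--*-
*----
*----
-----
---*-
[12] --**-
-----
**---
-----
-----
-----
[13] -----
-**--
-----
-----
-----
-----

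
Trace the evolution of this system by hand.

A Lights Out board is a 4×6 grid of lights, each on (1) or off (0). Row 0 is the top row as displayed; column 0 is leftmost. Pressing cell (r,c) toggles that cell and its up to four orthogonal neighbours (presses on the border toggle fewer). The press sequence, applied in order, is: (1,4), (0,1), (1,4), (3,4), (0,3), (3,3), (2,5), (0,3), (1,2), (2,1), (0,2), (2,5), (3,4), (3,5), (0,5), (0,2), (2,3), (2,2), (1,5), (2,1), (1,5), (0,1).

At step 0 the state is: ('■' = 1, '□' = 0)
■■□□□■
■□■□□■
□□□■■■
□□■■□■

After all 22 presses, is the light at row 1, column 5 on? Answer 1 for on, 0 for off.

0

gen 0: ■■□□□■
■□■□□■
□□□■■■
□□■■□■
gen 1: ■■□□■■
■□■■■□
□□□■□■
□□■■□■
gen 2: □□■□■■
■■■■■□
□□□■□■
□□■■□■
gen 3: □□■□□■
■■■□□■
□□□■■■
□□■■□■
gen 4: □□■□□■
■■■□□■
□□□■□■
□□■□■□
gen 5: □□□■■■
■■■■□■
□□□■□■
□□■□■□
gen 6: □□□■■■
■■■■□■
□□□□□■
□□□■□□
gen 7: □□□■■■
■■■■□□
□□□□■□
□□□■□■
gen 8: □□■□□■
■■■□□□
□□□□■□
□□□■□■
gen 9: □□□□□■
■□□■□□
□□■□■□
□□□■□■
gen 10: □□□□□■
■■□■□□
■■□□■□
□■□■□■
gen 11: □■■■□■
■■■■□□
■■□□■□
□■□■□■
gen 12: □■■■□■
■■■■□■
■■□□□■
□■□■□□
gen 13: □■■■□■
■■■■□■
■■□□■■
□■□□■■
gen 14: □■■■□■
■■■■□■
■■□□■□
□■□□□□
gen 15: □■■■■□
■■■■□□
■■□□■□
□■□□□□
gen 16: □□□□■□
■■□■□□
■■□□■□
□■□□□□
gen 17: □□□□■□
■■□□□□
■■■■□□
□■□■□□
gen 18: □□□□■□
■■■□□□
■□□□□□
□■■■□□
gen 19: □□□□■■
■■■□■■
■□□□□■
□■■■□□
gen 20: □□□□■■
■□■□■■
□■■□□■
□□■■□□
gen 21: □□□□■□
■□■□□□
□■■□□□
□□■■□□
gen 22: ■■■□■□
■■■□□□
□■■□□□
□□■■□□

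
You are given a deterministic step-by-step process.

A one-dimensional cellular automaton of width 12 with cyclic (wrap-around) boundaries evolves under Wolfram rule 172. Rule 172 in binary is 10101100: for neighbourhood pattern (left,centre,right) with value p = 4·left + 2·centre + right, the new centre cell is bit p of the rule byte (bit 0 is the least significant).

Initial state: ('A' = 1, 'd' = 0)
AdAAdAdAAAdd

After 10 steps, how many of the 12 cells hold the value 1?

step 0: AdAAdAdAAAdd
step 1: AAAdAAAAAddd
step 2: AAdAAAAAdddd
step 3: AdAAAAAddddd
step 4: AAAAAAdddddd
step 5: AAAAAddddddd
step 6: AAAAdddddddd
step 7: AAAddddddddd
step 8: AAdddddddddd
step 9: Addddddddddd
step 10: Addddddddddd

1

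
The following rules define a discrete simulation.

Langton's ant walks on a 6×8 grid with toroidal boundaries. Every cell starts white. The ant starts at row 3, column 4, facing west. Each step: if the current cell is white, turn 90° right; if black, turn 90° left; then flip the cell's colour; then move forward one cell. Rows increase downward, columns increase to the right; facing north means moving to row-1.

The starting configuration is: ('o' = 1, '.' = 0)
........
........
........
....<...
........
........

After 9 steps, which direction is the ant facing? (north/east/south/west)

[0] ........
........
........
....<...
........
........
[1] ........
........
....^...
....o...
........
........
[2] ........
........
....o>..
....o...
........
........
[3] ........
........
....oo..
....ov..
........
........
[4] ........
........
....oo..
....<o..
........
........
[5] ........
........
....oo..
.....o..
....v...
........
[6] ........
........
....oo..
.....o..
...<o...
........
[7] ........
........
....oo..
...^.o..
...oo...
........
[8] ........
........
....oo..
...o>o..
...oo...
........
[9] ........
........
....oo..
...ooo..
...ov...
........

south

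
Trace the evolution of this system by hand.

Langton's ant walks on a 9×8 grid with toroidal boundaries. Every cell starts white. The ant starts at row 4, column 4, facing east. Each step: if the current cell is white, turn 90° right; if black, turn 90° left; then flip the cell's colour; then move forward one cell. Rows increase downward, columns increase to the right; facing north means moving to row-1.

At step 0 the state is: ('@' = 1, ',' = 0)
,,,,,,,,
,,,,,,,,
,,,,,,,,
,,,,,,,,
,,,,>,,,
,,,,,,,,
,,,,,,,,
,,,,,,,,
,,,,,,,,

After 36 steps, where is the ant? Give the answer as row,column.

4,0

0) ,,,,,,,,
,,,,,,,,
,,,,,,,,
,,,,,,,,
,,,,>,,,
,,,,,,,,
,,,,,,,,
,,,,,,,,
,,,,,,,,
1) ,,,,,,,,
,,,,,,,,
,,,,,,,,
,,,,,,,,
,,,,@,,,
,,,,v,,,
,,,,,,,,
,,,,,,,,
,,,,,,,,
2) ,,,,,,,,
,,,,,,,,
,,,,,,,,
,,,,,,,,
,,,,@,,,
,,,<@,,,
,,,,,,,,
,,,,,,,,
,,,,,,,,
3) ,,,,,,,,
,,,,,,,,
,,,,,,,,
,,,,,,,,
,,,^@,,,
,,,@@,,,
,,,,,,,,
,,,,,,,,
,,,,,,,,
4) ,,,,,,,,
,,,,,,,,
,,,,,,,,
,,,,,,,,
,,,@>,,,
,,,@@,,,
,,,,,,,,
,,,,,,,,
,,,,,,,,
5) ,,,,,,,,
,,,,,,,,
,,,,,,,,
,,,,^,,,
,,,@,,,,
,,,@@,,,
,,,,,,,,
,,,,,,,,
,,,,,,,,
6) ,,,,,,,,
,,,,,,,,
,,,,,,,,
,,,,@>,,
,,,@,,,,
,,,@@,,,
,,,,,,,,
,,,,,,,,
,,,,,,,,
7) ,,,,,,,,
,,,,,,,,
,,,,,,,,
,,,,@@,,
,,,@,v,,
,,,@@,,,
,,,,,,,,
,,,,,,,,
,,,,,,,,
8) ,,,,,,,,
,,,,,,,,
,,,,,,,,
,,,,@@,,
,,,@<@,,
,,,@@,,,
,,,,,,,,
,,,,,,,,
,,,,,,,,
9) ,,,,,,,,
,,,,,,,,
,,,,,,,,
,,,,^@,,
,,,@@@,,
,,,@@,,,
,,,,,,,,
,,,,,,,,
,,,,,,,,
10) ,,,,,,,,
,,,,,,,,
,,,,,,,,
,,,<,@,,
,,,@@@,,
,,,@@,,,
,,,,,,,,
,,,,,,,,
,,,,,,,,
11) ,,,,,,,,
,,,,,,,,
,,,^,,,,
,,,@,@,,
,,,@@@,,
,,,@@,,,
,,,,,,,,
,,,,,,,,
,,,,,,,,
12) ,,,,,,,,
,,,,,,,,
,,,@>,,,
,,,@,@,,
,,,@@@,,
,,,@@,,,
,,,,,,,,
,,,,,,,,
,,,,,,,,
13) ,,,,,,,,
,,,,,,,,
,,,@@,,,
,,,@v@,,
,,,@@@,,
,,,@@,,,
,,,,,,,,
,,,,,,,,
,,,,,,,,
14) ,,,,,,,,
,,,,,,,,
,,,@@,,,
,,,<@@,,
,,,@@@,,
,,,@@,,,
,,,,,,,,
,,,,,,,,
,,,,,,,,
15) ,,,,,,,,
,,,,,,,,
,,,@@,,,
,,,,@@,,
,,,v@@,,
,,,@@,,,
,,,,,,,,
,,,,,,,,
,,,,,,,,
16) ,,,,,,,,
,,,,,,,,
,,,@@,,,
,,,,@@,,
,,,,>@,,
,,,@@,,,
,,,,,,,,
,,,,,,,,
,,,,,,,,
17) ,,,,,,,,
,,,,,,,,
,,,@@,,,
,,,,^@,,
,,,,,@,,
,,,@@,,,
,,,,,,,,
,,,,,,,,
,,,,,,,,
18) ,,,,,,,,
,,,,,,,,
,,,@@,,,
,,,<,@,,
,,,,,@,,
,,,@@,,,
,,,,,,,,
,,,,,,,,
,,,,,,,,
19) ,,,,,,,,
,,,,,,,,
,,,^@,,,
,,,@,@,,
,,,,,@,,
,,,@@,,,
,,,,,,,,
,,,,,,,,
,,,,,,,,
20) ,,,,,,,,
,,,,,,,,
,,<,@,,,
,,,@,@,,
,,,,,@,,
,,,@@,,,
,,,,,,,,
,,,,,,,,
,,,,,,,,
21) ,,,,,,,,
,,^,,,,,
,,@,@,,,
,,,@,@,,
,,,,,@,,
,,,@@,,,
,,,,,,,,
,,,,,,,,
,,,,,,,,
22) ,,,,,,,,
,,@>,,,,
,,@,@,,,
,,,@,@,,
,,,,,@,,
,,,@@,,,
,,,,,,,,
,,,,,,,,
,,,,,,,,
23) ,,,,,,,,
,,@@,,,,
,,@v@,,,
,,,@,@,,
,,,,,@,,
,,,@@,,,
,,,,,,,,
,,,,,,,,
,,,,,,,,
24) ,,,,,,,,
,,@@,,,,
,,<@@,,,
,,,@,@,,
,,,,,@,,
,,,@@,,,
,,,,,,,,
,,,,,,,,
,,,,,,,,
25) ,,,,,,,,
,,@@,,,,
,,,@@,,,
,,v@,@,,
,,,,,@,,
,,,@@,,,
,,,,,,,,
,,,,,,,,
,,,,,,,,
26) ,,,,,,,,
,,@@,,,,
,,,@@,,,
,<@@,@,,
,,,,,@,,
,,,@@,,,
,,,,,,,,
,,,,,,,,
,,,,,,,,
27) ,,,,,,,,
,,@@,,,,
,^,@@,,,
,@@@,@,,
,,,,,@,,
,,,@@,,,
,,,,,,,,
,,,,,,,,
,,,,,,,,
28) ,,,,,,,,
,,@@,,,,
,@>@@,,,
,@@@,@,,
,,,,,@,,
,,,@@,,,
,,,,,,,,
,,,,,,,,
,,,,,,,,
29) ,,,,,,,,
,,@@,,,,
,@@@@,,,
,@v@,@,,
,,,,,@,,
,,,@@,,,
,,,,,,,,
,,,,,,,,
,,,,,,,,
30) ,,,,,,,,
,,@@,,,,
,@@@@,,,
,@,>,@,,
,,,,,@,,
,,,@@,,,
,,,,,,,,
,,,,,,,,
,,,,,,,,
31) ,,,,,,,,
,,@@,,,,
,@@^@,,,
,@,,,@,,
,,,,,@,,
,,,@@,,,
,,,,,,,,
,,,,,,,,
,,,,,,,,
32) ,,,,,,,,
,,@@,,,,
,@<,@,,,
,@,,,@,,
,,,,,@,,
,,,@@,,,
,,,,,,,,
,,,,,,,,
,,,,,,,,
33) ,,,,,,,,
,,@@,,,,
,@,,@,,,
,@v,,@,,
,,,,,@,,
,,,@@,,,
,,,,,,,,
,,,,,,,,
,,,,,,,,
34) ,,,,,,,,
,,@@,,,,
,@,,@,,,
,<@,,@,,
,,,,,@,,
,,,@@,,,
,,,,,,,,
,,,,,,,,
,,,,,,,,
35) ,,,,,,,,
,,@@,,,,
,@,,@,,,
,,@,,@,,
,v,,,@,,
,,,@@,,,
,,,,,,,,
,,,,,,,,
,,,,,,,,
36) ,,,,,,,,
,,@@,,,,
,@,,@,,,
,,@,,@,,
<@,,,@,,
,,,@@,,,
,,,,,,,,
,,,,,,,,
,,,,,,,,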